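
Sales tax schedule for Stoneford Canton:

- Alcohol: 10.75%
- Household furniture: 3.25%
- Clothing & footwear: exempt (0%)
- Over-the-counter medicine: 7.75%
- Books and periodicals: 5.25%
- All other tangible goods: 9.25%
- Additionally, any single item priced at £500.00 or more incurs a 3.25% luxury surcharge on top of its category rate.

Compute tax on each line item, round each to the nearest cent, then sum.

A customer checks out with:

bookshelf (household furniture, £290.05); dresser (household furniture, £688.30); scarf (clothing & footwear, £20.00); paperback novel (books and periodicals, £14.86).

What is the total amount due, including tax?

Bookshelf £290.05: household furniture → 3.25% → £9.43
Dresser £688.30: household furniture → 3.25% + 3.25% surcharge = 6.5% → £44.74
Scarf £20.00: clothing & footwear → 0% → £0.00
Paperback novel £14.86: books and periodicals → 5.25% → £0.78
Subtotal = £1013.21; tax = £54.95; total due = £1068.16

£1068.16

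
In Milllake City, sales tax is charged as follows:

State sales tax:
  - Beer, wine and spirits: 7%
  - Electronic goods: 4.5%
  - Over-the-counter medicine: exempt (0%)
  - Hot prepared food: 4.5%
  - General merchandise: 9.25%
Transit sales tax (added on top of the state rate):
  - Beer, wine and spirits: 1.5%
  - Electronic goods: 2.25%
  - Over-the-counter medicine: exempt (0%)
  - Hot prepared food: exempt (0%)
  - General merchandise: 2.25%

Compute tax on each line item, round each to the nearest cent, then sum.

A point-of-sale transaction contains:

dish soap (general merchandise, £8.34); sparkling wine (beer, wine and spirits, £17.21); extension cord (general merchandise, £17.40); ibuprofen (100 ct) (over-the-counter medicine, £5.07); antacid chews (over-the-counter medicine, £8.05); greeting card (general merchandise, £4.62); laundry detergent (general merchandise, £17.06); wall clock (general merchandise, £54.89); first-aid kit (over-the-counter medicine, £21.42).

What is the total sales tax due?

Dish soap £8.34: general merchandise → 9.25% + 2.25% transit = 11.5% → £0.96
Sparkling wine £17.21: beer, wine and spirits → 7% + 1.5% transit = 8.5% → £1.46
Extension cord £17.40: general merchandise → 9.25% + 2.25% transit = 11.5% → £2.00
Ibuprofen (100 ct) £5.07: over-the-counter medicine → 0% + 0% transit = 0% → £0.00
Antacid chews £8.05: over-the-counter medicine → 0% + 0% transit = 0% → £0.00
Greeting card £4.62: general merchandise → 9.25% + 2.25% transit = 11.5% → £0.53
Laundry detergent £17.06: general merchandise → 9.25% + 2.25% transit = 11.5% → £1.96
Wall clock £54.89: general merchandise → 9.25% + 2.25% transit = 11.5% → £6.31
First-aid kit £21.42: over-the-counter medicine → 0% + 0% transit = 0% → £0.00
Total tax = £0.96 + £1.46 + £2.00 + £0.53 + £1.96 + £6.31 = £13.22

£13.22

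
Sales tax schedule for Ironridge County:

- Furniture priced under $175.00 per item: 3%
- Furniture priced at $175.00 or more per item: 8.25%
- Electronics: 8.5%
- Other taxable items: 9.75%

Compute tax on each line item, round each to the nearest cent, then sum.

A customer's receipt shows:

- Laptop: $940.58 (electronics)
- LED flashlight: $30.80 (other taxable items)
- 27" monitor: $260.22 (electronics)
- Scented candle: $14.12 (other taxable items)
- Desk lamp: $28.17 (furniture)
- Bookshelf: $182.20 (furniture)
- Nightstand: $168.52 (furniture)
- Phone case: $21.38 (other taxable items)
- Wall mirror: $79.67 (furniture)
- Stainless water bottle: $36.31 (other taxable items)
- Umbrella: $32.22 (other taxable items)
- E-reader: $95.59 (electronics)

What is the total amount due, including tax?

Laptop $940.58: electronics → 8.5% → $79.95
LED flashlight $30.80: other taxable items → 9.75% → $3.00
27" monitor $260.22: electronics → 8.5% → $22.12
Scented candle $14.12: other taxable items → 9.75% → $1.38
Desk lamp $28.17: furniture, under $175.00 → 3% → $0.85
Bookshelf $182.20: furniture, $175.00 or more → 8.25% → $15.03
Nightstand $168.52: furniture, under $175.00 → 3% → $5.06
Phone case $21.38: other taxable items → 9.75% → $2.08
Wall mirror $79.67: furniture, under $175.00 → 3% → $2.39
Stainless water bottle $36.31: other taxable items → 9.75% → $3.54
Umbrella $32.22: other taxable items → 9.75% → $3.14
E-reader $95.59: electronics → 8.5% → $8.13
Subtotal = $1889.78; tax = $146.67; total due = $2036.45

$2036.45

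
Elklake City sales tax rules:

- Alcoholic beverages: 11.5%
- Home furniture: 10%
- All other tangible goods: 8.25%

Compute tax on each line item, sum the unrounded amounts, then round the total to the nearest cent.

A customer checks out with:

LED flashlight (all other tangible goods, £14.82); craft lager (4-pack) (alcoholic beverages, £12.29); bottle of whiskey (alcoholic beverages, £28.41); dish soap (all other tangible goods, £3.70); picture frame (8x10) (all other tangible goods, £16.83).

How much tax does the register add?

LED flashlight £14.82: all other tangible goods → 8.25% → £1.22265
Craft lager (4-pack) £12.29: alcoholic beverages → 11.5% → £1.41335
Bottle of whiskey £28.41: alcoholic beverages → 11.5% → £3.26715
Dish soap £3.70: all other tangible goods → 8.25% → £0.30525
Picture frame (8x10) £16.83: all other tangible goods → 8.25% → £1.388475
Unrounded tax sum = £7.596875 → £7.60

£7.60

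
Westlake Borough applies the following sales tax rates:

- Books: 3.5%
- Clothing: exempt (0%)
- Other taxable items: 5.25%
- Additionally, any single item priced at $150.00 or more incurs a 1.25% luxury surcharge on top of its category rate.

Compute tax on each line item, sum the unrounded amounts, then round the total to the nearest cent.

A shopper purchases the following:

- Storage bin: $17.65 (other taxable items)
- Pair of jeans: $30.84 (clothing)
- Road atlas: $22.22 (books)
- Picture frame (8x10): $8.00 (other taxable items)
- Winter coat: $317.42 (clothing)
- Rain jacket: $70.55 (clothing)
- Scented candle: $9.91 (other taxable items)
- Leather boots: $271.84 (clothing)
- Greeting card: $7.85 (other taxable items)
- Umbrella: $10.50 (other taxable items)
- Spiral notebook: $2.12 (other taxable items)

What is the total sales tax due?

Storage bin $17.65: other taxable items → 5.25% → $0.926625
Pair of jeans $30.84: clothing → 0% → $0.00
Road atlas $22.22: books → 3.5% → $0.7777
Picture frame (8x10) $8.00: other taxable items → 5.25% → $0.42
Winter coat $317.42: clothing → 0% + 1.25% surcharge = 1.25% → $3.96775
Rain jacket $70.55: clothing → 0% → $0.00
Scented candle $9.91: other taxable items → 5.25% → $0.520275
Leather boots $271.84: clothing → 0% + 1.25% surcharge = 1.25% → $3.398
Greeting card $7.85: other taxable items → 5.25% → $0.412125
Umbrella $10.50: other taxable items → 5.25% → $0.55125
Spiral notebook $2.12: other taxable items → 5.25% → $0.1113
Unrounded tax sum = $11.085025 → $11.09

$11.09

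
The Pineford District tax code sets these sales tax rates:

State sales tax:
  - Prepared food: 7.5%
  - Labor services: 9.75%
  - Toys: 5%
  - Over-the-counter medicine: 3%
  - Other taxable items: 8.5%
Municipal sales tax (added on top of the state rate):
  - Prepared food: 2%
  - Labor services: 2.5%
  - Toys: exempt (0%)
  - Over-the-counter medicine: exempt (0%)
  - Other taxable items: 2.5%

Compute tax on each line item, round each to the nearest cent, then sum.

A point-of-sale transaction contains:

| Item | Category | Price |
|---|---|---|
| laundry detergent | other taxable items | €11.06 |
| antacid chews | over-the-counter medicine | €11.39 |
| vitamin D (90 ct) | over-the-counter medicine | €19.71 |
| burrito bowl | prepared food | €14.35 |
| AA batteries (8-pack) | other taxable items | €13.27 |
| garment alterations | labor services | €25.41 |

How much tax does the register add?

Laundry detergent €11.06: other taxable items → 8.5% + 2.5% municipal = 11% → €1.22
Antacid chews €11.39: over-the-counter medicine → 3% + 0% municipal = 3% → €0.34
Vitamin D (90 ct) €19.71: over-the-counter medicine → 3% + 0% municipal = 3% → €0.59
Burrito bowl €14.35: prepared food → 7.5% + 2% municipal = 9.5% → €1.36
AA batteries (8-pack) €13.27: other taxable items → 8.5% + 2.5% municipal = 11% → €1.46
Garment alterations €25.41: labor services → 9.75% + 2.5% municipal = 12.25% → €3.11
Total tax = €1.22 + €0.34 + €0.59 + €1.36 + €1.46 + €3.11 = €8.08

€8.08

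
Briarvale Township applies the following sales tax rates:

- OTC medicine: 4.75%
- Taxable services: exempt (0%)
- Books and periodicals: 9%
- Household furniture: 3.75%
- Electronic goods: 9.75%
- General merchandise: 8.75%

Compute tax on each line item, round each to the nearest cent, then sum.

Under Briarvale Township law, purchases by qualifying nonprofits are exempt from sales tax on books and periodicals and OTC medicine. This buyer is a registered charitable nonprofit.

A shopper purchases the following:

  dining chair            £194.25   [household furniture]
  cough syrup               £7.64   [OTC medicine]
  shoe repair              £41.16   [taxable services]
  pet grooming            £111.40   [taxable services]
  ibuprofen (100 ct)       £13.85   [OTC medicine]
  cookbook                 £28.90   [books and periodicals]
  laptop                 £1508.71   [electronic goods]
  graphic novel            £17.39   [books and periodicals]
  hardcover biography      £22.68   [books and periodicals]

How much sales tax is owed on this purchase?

Dining chair £194.25: household furniture → 3.75% → £7.28
Cough syrup £7.64: OTC medicine, buyer-exempt → 0% → £0.00
Shoe repair £41.16: taxable services → 0% → £0.00
Pet grooming £111.40: taxable services → 0% → £0.00
Ibuprofen (100 ct) £13.85: OTC medicine, buyer-exempt → 0% → £0.00
Cookbook £28.90: books and periodicals, buyer-exempt → 0% → £0.00
Laptop £1508.71: electronic goods → 9.75% → £147.10
Graphic novel £17.39: books and periodicals, buyer-exempt → 0% → £0.00
Hardcover biography £22.68: books and periodicals, buyer-exempt → 0% → £0.00
Total tax = £7.28 + £147.10 = £154.38

£154.38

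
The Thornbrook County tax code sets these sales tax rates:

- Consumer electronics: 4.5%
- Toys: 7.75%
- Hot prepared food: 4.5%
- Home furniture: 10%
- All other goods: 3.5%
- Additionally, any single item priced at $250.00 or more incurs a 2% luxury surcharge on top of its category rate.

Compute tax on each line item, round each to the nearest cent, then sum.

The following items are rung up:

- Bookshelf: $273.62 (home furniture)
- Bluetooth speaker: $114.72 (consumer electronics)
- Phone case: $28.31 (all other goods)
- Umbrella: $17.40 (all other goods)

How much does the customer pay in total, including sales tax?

$473.64

Bookshelf $273.62: home furniture → 10% + 2% surcharge = 12% → $32.83
Bluetooth speaker $114.72: consumer electronics → 4.5% → $5.16
Phone case $28.31: all other goods → 3.5% → $0.99
Umbrella $17.40: all other goods → 3.5% → $0.61
Subtotal = $434.05; tax = $39.59; total due = $473.64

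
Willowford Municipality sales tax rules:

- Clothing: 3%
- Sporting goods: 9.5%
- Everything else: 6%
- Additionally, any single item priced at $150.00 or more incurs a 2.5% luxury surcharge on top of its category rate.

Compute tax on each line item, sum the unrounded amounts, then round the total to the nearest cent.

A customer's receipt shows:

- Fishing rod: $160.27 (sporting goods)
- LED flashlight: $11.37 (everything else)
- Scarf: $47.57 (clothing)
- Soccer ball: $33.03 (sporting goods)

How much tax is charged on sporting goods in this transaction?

$22.37

Fishing rod $160.27: sporting goods → 9.5% + 2.5% surcharge = 12% → $19.2324
Soccer ball $33.03: sporting goods → 9.5% → $3.13785
Tax on sporting goods: unrounded sum = $22.37025 → $22.37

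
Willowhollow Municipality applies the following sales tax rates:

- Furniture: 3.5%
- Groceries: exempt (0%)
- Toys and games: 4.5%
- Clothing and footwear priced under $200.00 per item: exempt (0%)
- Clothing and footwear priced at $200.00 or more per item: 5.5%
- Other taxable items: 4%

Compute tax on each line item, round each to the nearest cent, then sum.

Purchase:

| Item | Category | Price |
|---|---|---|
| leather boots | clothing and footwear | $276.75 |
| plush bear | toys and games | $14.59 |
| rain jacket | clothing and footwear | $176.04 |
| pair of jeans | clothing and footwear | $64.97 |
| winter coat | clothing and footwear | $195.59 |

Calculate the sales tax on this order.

Leather boots $276.75: clothing and footwear, $200.00 or more → 5.5% → $15.22
Plush bear $14.59: toys and games → 4.5% → $0.66
Rain jacket $176.04: clothing and footwear, under $200.00 → 0% → $0.00
Pair of jeans $64.97: clothing and footwear, under $200.00 → 0% → $0.00
Winter coat $195.59: clothing and footwear, under $200.00 → 0% → $0.00
Total tax = $15.22 + $0.66 = $15.88

$15.88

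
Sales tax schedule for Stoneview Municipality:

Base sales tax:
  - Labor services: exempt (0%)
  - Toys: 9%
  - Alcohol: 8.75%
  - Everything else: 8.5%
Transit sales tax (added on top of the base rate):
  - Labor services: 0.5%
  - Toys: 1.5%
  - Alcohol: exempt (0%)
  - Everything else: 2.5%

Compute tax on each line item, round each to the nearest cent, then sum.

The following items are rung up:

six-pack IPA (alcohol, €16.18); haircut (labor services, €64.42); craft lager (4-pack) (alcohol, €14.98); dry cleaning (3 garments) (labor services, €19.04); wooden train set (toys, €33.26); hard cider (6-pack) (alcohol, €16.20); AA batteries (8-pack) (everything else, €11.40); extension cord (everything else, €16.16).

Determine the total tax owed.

€11.09

Six-pack IPA €16.18: alcohol → 8.75% + 0% transit = 8.75% → €1.42
Haircut €64.42: labor services → 0% + 0.5% transit = 0.5% → €0.32
Craft lager (4-pack) €14.98: alcohol → 8.75% + 0% transit = 8.75% → €1.31
Dry cleaning (3 garments) €19.04: labor services → 0% + 0.5% transit = 0.5% → €0.10
Wooden train set €33.26: toys → 9% + 1.5% transit = 10.5% → €3.49
Hard cider (6-pack) €16.20: alcohol → 8.75% + 0% transit = 8.75% → €1.42
AA batteries (8-pack) €11.40: everything else → 8.5% + 2.5% transit = 11% → €1.25
Extension cord €16.16: everything else → 8.5% + 2.5% transit = 11% → €1.78
Total tax = €1.42 + €0.32 + €1.31 + €0.10 + €3.49 + €1.42 + €1.25 + €1.78 = €11.09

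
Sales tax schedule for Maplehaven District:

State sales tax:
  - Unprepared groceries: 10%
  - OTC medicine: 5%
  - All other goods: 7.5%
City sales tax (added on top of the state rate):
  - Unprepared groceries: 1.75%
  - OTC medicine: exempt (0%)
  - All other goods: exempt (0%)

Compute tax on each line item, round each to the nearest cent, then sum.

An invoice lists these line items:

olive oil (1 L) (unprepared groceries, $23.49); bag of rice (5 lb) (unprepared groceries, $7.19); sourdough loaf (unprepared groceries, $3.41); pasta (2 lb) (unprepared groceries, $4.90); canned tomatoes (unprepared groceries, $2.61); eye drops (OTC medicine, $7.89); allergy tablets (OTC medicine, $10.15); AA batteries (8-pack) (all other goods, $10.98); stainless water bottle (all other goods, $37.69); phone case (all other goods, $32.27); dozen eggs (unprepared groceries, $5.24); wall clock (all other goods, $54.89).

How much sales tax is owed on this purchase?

$16.60

Olive oil (1 L) $23.49: unprepared groceries → 10% + 1.75% city = 11.75% → $2.76
Bag of rice (5 lb) $7.19: unprepared groceries → 10% + 1.75% city = 11.75% → $0.84
Sourdough loaf $3.41: unprepared groceries → 10% + 1.75% city = 11.75% → $0.40
Pasta (2 lb) $4.90: unprepared groceries → 10% + 1.75% city = 11.75% → $0.58
Canned tomatoes $2.61: unprepared groceries → 10% + 1.75% city = 11.75% → $0.31
Eye drops $7.89: OTC medicine → 5% + 0% city = 5% → $0.39
Allergy tablets $10.15: OTC medicine → 5% + 0% city = 5% → $0.51
AA batteries (8-pack) $10.98: all other goods → 7.5% + 0% city = 7.5% → $0.82
Stainless water bottle $37.69: all other goods → 7.5% + 0% city = 7.5% → $2.83
Phone case $32.27: all other goods → 7.5% + 0% city = 7.5% → $2.42
Dozen eggs $5.24: unprepared groceries → 10% + 1.75% city = 11.75% → $0.62
Wall clock $54.89: all other goods → 7.5% + 0% city = 7.5% → $4.12
Total tax = $2.76 + $0.84 + $0.40 + $0.58 + $0.31 + $0.39 + $0.51 + $0.82 + $2.83 + $2.42 + $0.62 + $4.12 = $16.60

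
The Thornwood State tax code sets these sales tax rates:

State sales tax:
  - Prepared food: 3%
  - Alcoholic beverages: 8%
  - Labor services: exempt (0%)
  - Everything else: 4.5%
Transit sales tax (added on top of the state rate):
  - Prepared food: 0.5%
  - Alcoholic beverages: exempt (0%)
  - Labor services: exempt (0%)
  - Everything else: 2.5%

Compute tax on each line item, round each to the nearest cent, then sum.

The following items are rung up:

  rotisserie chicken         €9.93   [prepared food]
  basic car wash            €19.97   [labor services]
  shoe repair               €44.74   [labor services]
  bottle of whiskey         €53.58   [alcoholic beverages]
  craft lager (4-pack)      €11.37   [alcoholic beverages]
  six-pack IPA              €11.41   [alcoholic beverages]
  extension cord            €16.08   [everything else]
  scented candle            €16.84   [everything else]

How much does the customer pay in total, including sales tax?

Rotisserie chicken €9.93: prepared food → 3% + 0.5% transit = 3.5% → €0.35
Basic car wash €19.97: labor services → 0% + 0% transit = 0% → €0.00
Shoe repair €44.74: labor services → 0% + 0% transit = 0% → €0.00
Bottle of whiskey €53.58: alcoholic beverages → 8% + 0% transit = 8% → €4.29
Craft lager (4-pack) €11.37: alcoholic beverages → 8% + 0% transit = 8% → €0.91
Six-pack IPA €11.41: alcoholic beverages → 8% + 0% transit = 8% → €0.91
Extension cord €16.08: everything else → 4.5% + 2.5% transit = 7% → €1.13
Scented candle €16.84: everything else → 4.5% + 2.5% transit = 7% → €1.18
Subtotal = €183.92; tax = €8.77; total due = €192.69

€192.69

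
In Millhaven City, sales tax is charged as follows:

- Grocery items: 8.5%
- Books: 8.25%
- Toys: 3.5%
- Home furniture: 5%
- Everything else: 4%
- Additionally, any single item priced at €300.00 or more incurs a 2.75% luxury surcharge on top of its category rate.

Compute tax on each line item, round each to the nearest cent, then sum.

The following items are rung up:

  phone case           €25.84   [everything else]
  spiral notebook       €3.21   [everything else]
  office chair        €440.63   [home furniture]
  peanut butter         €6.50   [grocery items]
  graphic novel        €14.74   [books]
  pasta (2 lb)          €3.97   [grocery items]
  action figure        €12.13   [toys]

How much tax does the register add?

€37.84

Phone case €25.84: everything else → 4% → €1.03
Spiral notebook €3.21: everything else → 4% → €0.13
Office chair €440.63: home furniture → 5% + 2.75% surcharge = 7.75% → €34.15
Peanut butter €6.50: grocery items → 8.5% → €0.55
Graphic novel €14.74: books → 8.25% → €1.22
Pasta (2 lb) €3.97: grocery items → 8.5% → €0.34
Action figure €12.13: toys → 3.5% → €0.42
Total tax = €1.03 + €0.13 + €34.15 + €0.55 + €1.22 + €0.34 + €0.42 = €37.84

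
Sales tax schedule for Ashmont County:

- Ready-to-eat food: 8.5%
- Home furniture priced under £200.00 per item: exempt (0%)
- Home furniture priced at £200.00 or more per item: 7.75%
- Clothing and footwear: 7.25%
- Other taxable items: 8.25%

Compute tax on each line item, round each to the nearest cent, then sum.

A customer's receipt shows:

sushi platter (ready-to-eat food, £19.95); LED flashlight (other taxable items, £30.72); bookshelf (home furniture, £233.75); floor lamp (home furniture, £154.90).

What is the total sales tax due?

£22.35

Sushi platter £19.95: ready-to-eat food → 8.5% → £1.70
LED flashlight £30.72: other taxable items → 8.25% → £2.53
Bookshelf £233.75: home furniture, £200.00 or more → 7.75% → £18.12
Floor lamp £154.90: home furniture, under £200.00 → 0% → £0.00
Total tax = £1.70 + £2.53 + £18.12 = £22.35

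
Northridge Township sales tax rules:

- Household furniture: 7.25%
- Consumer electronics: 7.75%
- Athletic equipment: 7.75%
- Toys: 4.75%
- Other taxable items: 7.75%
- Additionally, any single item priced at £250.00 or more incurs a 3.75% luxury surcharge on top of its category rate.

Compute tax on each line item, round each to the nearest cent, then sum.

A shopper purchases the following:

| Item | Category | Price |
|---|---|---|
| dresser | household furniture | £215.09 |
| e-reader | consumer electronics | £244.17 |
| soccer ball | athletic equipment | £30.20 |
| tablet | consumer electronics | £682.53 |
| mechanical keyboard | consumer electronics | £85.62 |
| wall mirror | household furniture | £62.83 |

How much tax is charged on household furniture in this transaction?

£20.15

Dresser £215.09: household furniture → 7.25% → £15.59
Wall mirror £62.83: household furniture → 7.25% → £4.56
Tax on household furniture = £15.59 + £4.56 = £20.15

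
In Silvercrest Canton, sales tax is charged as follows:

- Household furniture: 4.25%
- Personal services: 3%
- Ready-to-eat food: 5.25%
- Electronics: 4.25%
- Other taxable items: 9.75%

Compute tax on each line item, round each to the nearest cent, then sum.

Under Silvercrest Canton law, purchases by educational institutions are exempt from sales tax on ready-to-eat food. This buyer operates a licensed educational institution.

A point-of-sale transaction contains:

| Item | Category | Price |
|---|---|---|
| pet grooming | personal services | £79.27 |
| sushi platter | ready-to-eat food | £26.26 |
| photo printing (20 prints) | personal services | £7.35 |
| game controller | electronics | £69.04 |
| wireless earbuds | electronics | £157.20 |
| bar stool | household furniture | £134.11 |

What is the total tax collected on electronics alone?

£9.61

Game controller £69.04: electronics → 4.25% → £2.93
Wireless earbuds £157.20: electronics → 4.25% → £6.68
Tax on electronics = £2.93 + £6.68 = £9.61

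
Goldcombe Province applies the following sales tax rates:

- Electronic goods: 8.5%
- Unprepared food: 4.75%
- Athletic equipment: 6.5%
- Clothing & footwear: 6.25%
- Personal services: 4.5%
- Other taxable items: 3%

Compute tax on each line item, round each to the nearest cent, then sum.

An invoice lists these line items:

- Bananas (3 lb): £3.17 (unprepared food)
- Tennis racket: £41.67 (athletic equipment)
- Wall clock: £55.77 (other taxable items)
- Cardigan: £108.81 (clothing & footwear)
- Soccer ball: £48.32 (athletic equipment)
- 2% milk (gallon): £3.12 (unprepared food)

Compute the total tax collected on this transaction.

Bananas (3 lb) £3.17: unprepared food → 4.75% → £0.15
Tennis racket £41.67: athletic equipment → 6.5% → £2.71
Wall clock £55.77: other taxable items → 3% → £1.67
Cardigan £108.81: clothing & footwear → 6.25% → £6.80
Soccer ball £48.32: athletic equipment → 6.5% → £3.14
2% milk (gallon) £3.12: unprepared food → 4.75% → £0.15
Total tax = £0.15 + £2.71 + £1.67 + £6.80 + £3.14 + £0.15 = £14.62

£14.62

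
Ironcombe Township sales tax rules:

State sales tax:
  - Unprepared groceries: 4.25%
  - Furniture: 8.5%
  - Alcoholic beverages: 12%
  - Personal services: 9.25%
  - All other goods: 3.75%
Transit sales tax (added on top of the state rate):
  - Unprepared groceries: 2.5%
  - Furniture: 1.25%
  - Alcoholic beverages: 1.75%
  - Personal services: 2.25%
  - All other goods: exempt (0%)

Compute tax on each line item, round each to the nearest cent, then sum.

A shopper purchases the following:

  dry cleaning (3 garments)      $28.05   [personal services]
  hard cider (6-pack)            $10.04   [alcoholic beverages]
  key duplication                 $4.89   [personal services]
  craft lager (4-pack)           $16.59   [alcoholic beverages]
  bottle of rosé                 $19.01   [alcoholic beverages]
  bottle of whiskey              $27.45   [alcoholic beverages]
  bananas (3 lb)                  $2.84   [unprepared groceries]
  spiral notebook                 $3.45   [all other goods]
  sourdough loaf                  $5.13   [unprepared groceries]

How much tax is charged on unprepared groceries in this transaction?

Bananas (3 lb) $2.84: unprepared groceries → 4.25% + 2.5% transit = 6.75% → $0.19
Sourdough loaf $5.13: unprepared groceries → 4.25% + 2.5% transit = 6.75% → $0.35
Tax on unprepared groceries = $0.19 + $0.35 = $0.54

$0.54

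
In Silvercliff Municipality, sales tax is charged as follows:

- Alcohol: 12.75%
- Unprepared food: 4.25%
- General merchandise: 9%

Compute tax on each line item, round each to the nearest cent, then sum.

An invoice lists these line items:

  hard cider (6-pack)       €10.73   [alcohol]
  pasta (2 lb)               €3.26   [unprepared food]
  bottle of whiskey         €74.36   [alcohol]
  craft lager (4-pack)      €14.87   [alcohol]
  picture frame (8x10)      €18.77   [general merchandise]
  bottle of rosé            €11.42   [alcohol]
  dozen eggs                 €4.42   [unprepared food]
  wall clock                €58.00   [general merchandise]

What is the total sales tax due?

€21.45

Hard cider (6-pack) €10.73: alcohol → 12.75% → €1.37
Pasta (2 lb) €3.26: unprepared food → 4.25% → €0.14
Bottle of whiskey €74.36: alcohol → 12.75% → €9.48
Craft lager (4-pack) €14.87: alcohol → 12.75% → €1.90
Picture frame (8x10) €18.77: general merchandise → 9% → €1.69
Bottle of rosé €11.42: alcohol → 12.75% → €1.46
Dozen eggs €4.42: unprepared food → 4.25% → €0.19
Wall clock €58.00: general merchandise → 9% → €5.22
Total tax = €1.37 + €0.14 + €9.48 + €1.90 + €1.69 + €1.46 + €0.19 + €5.22 = €21.45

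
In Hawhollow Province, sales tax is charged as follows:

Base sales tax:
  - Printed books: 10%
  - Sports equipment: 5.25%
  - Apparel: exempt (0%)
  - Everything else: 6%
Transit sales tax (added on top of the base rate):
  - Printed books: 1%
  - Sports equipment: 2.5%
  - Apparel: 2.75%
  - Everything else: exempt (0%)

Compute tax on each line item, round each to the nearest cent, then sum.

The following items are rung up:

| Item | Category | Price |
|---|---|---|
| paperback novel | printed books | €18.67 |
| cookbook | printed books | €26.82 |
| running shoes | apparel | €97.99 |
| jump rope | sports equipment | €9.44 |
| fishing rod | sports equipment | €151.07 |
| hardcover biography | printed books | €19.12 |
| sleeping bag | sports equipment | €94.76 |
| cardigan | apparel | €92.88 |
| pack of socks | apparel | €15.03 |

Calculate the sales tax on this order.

Paperback novel €18.67: printed books → 10% + 1% transit = 11% → €2.05
Cookbook €26.82: printed books → 10% + 1% transit = 11% → €2.95
Running shoes €97.99: apparel → 0% + 2.75% transit = 2.75% → €2.69
Jump rope €9.44: sports equipment → 5.25% + 2.5% transit = 7.75% → €0.73
Fishing rod €151.07: sports equipment → 5.25% + 2.5% transit = 7.75% → €11.71
Hardcover biography €19.12: printed books → 10% + 1% transit = 11% → €2.10
Sleeping bag €94.76: sports equipment → 5.25% + 2.5% transit = 7.75% → €7.34
Cardigan €92.88: apparel → 0% + 2.75% transit = 2.75% → €2.55
Pack of socks €15.03: apparel → 0% + 2.75% transit = 2.75% → €0.41
Total tax = €2.05 + €2.95 + €2.69 + €0.73 + €11.71 + €2.10 + €7.34 + €2.55 + €0.41 = €32.53

€32.53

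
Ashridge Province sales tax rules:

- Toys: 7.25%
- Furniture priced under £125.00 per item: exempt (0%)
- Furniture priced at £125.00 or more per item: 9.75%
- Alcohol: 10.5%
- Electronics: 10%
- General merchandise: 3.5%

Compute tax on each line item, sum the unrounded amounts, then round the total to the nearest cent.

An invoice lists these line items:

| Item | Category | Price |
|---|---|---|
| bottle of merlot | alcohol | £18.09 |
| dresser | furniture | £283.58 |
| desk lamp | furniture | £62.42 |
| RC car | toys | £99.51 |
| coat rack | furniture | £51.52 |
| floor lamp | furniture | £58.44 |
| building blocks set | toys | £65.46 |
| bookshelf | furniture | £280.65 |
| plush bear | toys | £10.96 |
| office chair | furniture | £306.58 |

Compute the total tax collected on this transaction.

Bottle of merlot £18.09: alcohol → 10.5% → £1.89945
Dresser £283.58: furniture, £125.00 or more → 9.75% → £27.64905
Desk lamp £62.42: furniture, under £125.00 → 0% → £0.00
RC car £99.51: toys → 7.25% → £7.214475
Coat rack £51.52: furniture, under £125.00 → 0% → £0.00
Floor lamp £58.44: furniture, under £125.00 → 0% → £0.00
Building blocks set £65.46: toys → 7.25% → £4.74585
Bookshelf £280.65: furniture, £125.00 or more → 9.75% → £27.363375
Plush bear £10.96: toys → 7.25% → £0.7946
Office chair £306.58: furniture, £125.00 or more → 9.75% → £29.89155
Unrounded tax sum = £99.55835 → £99.56

£99.56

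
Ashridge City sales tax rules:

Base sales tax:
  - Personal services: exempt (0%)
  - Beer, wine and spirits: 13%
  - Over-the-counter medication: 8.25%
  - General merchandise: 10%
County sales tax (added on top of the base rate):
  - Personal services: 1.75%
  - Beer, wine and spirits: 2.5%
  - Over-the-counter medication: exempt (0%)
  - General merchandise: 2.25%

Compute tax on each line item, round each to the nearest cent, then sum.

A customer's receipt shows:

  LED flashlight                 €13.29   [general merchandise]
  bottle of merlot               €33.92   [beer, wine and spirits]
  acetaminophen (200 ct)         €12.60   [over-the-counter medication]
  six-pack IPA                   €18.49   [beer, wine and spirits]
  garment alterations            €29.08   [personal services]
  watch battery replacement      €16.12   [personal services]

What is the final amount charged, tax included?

LED flashlight €13.29: general merchandise → 10% + 2.25% county = 12.25% → €1.63
Bottle of merlot €33.92: beer, wine and spirits → 13% + 2.5% county = 15.5% → €5.26
Acetaminophen (200 ct) €12.60: over-the-counter medication → 8.25% + 0% county = 8.25% → €1.04
Six-pack IPA €18.49: beer, wine and spirits → 13% + 2.5% county = 15.5% → €2.87
Garment alterations €29.08: personal services → 0% + 1.75% county = 1.75% → €0.51
Watch battery replacement €16.12: personal services → 0% + 1.75% county = 1.75% → €0.28
Subtotal = €123.50; tax = €11.59; total due = €135.09

€135.09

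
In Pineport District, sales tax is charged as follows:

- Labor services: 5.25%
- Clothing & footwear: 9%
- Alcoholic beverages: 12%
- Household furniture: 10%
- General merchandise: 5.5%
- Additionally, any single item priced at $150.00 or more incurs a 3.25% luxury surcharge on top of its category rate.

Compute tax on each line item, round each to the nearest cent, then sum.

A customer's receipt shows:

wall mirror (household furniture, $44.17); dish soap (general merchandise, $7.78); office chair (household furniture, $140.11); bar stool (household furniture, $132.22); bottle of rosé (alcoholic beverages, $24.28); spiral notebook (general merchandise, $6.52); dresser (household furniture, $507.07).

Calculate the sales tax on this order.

$102.54

Wall mirror $44.17: household furniture → 10% → $4.42
Dish soap $7.78: general merchandise → 5.5% → $0.43
Office chair $140.11: household furniture → 10% → $14.01
Bar stool $132.22: household furniture → 10% → $13.22
Bottle of rosé $24.28: alcoholic beverages → 12% → $2.91
Spiral notebook $6.52: general merchandise → 5.5% → $0.36
Dresser $507.07: household furniture → 10% + 3.25% surcharge = 13.25% → $67.19
Total tax = $4.42 + $0.43 + $14.01 + $13.22 + $2.91 + $0.36 + $67.19 = $102.54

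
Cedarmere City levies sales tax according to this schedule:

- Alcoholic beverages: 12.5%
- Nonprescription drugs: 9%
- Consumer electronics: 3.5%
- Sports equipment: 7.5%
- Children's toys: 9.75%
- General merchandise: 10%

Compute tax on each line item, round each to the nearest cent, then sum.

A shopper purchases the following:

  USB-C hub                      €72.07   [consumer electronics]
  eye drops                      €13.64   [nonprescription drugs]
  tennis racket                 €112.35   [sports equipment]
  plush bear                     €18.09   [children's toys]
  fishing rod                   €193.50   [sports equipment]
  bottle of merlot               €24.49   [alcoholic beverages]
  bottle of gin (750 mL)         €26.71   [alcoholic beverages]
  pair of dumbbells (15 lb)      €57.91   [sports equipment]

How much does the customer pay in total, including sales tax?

€557.95

USB-C hub €72.07: consumer electronics → 3.5% → €2.52
Eye drops €13.64: nonprescription drugs → 9% → €1.23
Tennis racket €112.35: sports equipment → 7.5% → €8.43
Plush bear €18.09: children's toys → 9.75% → €1.76
Fishing rod €193.50: sports equipment → 7.5% → €14.51
Bottle of merlot €24.49: alcoholic beverages → 12.5% → €3.06
Bottle of gin (750 mL) €26.71: alcoholic beverages → 12.5% → €3.34
Pair of dumbbells (15 lb) €57.91: sports equipment → 7.5% → €4.34
Subtotal = €518.76; tax = €39.19; total due = €557.95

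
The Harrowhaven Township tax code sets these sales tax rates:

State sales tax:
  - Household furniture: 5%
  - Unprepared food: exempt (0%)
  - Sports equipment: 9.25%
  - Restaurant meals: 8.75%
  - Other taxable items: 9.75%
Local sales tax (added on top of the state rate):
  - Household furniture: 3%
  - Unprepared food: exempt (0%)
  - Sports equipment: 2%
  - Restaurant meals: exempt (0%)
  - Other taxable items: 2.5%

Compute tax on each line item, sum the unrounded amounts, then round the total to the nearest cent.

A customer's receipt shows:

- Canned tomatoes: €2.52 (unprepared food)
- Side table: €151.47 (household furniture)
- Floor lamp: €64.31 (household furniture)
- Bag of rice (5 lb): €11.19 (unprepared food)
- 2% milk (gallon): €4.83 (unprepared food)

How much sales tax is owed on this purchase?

€17.26

Canned tomatoes €2.52: unprepared food → 0% + 0% local = 0% → €0.00
Side table €151.47: household furniture → 5% + 3% local = 8% → €12.1176
Floor lamp €64.31: household furniture → 5% + 3% local = 8% → €5.1448
Bag of rice (5 lb) €11.19: unprepared food → 0% + 0% local = 0% → €0.00
2% milk (gallon) €4.83: unprepared food → 0% + 0% local = 0% → €0.00
Unrounded tax sum = €17.2624 → €17.26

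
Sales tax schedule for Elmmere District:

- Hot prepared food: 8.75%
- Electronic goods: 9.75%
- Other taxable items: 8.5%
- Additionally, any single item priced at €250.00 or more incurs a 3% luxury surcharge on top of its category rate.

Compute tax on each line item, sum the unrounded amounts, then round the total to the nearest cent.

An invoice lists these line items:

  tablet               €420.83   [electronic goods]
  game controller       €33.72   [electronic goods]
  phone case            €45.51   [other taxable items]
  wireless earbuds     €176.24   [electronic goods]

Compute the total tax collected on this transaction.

€78.00

Tablet €420.83: electronic goods → 9.75% + 3% surcharge = 12.75% → €53.655825
Game controller €33.72: electronic goods → 9.75% → €3.2877
Phone case €45.51: other taxable items → 8.5% → €3.86835
Wireless earbuds €176.24: electronic goods → 9.75% → €17.1834
Unrounded tax sum = €77.995275 → €78.00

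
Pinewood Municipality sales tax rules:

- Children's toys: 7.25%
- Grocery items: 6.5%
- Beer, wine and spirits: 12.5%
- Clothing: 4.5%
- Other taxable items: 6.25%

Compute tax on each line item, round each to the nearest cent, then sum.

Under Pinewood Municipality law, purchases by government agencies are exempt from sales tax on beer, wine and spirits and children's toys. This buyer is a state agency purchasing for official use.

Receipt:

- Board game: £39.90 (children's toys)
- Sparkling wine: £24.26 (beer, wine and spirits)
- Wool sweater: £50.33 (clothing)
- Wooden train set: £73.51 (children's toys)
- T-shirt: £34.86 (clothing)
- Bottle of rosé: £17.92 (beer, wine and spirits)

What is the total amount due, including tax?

Board game £39.90: children's toys, buyer-exempt → 0% → £0.00
Sparkling wine £24.26: beer, wine and spirits, buyer-exempt → 0% → £0.00
Wool sweater £50.33: clothing → 4.5% → £2.26
Wooden train set £73.51: children's toys, buyer-exempt → 0% → £0.00
T-shirt £34.86: clothing → 4.5% → £1.57
Bottle of rosé £17.92: beer, wine and spirits, buyer-exempt → 0% → £0.00
Subtotal = £240.78; tax = £3.83; total due = £244.61

£244.61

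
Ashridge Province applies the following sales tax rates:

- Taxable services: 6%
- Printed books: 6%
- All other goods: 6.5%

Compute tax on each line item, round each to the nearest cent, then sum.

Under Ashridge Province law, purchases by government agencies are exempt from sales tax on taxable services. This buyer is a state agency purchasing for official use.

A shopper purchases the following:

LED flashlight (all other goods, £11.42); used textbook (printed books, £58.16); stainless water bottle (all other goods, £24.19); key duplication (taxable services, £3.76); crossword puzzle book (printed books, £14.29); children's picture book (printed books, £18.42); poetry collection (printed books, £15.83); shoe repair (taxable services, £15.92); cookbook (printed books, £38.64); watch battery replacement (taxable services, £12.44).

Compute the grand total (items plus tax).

£224.11

LED flashlight £11.42: all other goods → 6.5% → £0.74
Used textbook £58.16: printed books → 6% → £3.49
Stainless water bottle £24.19: all other goods → 6.5% → £1.57
Key duplication £3.76: taxable services, buyer-exempt → 0% → £0.00
Crossword puzzle book £14.29: printed books → 6% → £0.86
Children's picture book £18.42: printed books → 6% → £1.11
Poetry collection £15.83: printed books → 6% → £0.95
Shoe repair £15.92: taxable services, buyer-exempt → 0% → £0.00
Cookbook £38.64: printed books → 6% → £2.32
Watch battery replacement £12.44: taxable services, buyer-exempt → 0% → £0.00
Subtotal = £213.07; tax = £11.04; total due = £224.11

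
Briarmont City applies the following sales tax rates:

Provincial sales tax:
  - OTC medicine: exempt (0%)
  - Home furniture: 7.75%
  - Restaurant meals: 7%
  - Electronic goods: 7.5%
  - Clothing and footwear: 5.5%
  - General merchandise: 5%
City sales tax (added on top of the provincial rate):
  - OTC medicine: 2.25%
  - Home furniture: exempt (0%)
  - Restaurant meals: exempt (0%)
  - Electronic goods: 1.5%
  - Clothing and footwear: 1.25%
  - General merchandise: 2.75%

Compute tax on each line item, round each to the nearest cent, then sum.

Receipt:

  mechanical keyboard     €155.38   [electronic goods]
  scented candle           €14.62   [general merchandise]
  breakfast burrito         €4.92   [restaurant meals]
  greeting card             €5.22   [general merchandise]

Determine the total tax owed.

Mechanical keyboard €155.38: electronic goods → 7.5% + 1.5% city = 9% → €13.98
Scented candle €14.62: general merchandise → 5% + 2.75% city = 7.75% → €1.13
Breakfast burrito €4.92: restaurant meals → 7% + 0% city = 7% → €0.34
Greeting card €5.22: general merchandise → 5% + 2.75% city = 7.75% → €0.40
Total tax = €13.98 + €1.13 + €0.34 + €0.40 = €15.85

€15.85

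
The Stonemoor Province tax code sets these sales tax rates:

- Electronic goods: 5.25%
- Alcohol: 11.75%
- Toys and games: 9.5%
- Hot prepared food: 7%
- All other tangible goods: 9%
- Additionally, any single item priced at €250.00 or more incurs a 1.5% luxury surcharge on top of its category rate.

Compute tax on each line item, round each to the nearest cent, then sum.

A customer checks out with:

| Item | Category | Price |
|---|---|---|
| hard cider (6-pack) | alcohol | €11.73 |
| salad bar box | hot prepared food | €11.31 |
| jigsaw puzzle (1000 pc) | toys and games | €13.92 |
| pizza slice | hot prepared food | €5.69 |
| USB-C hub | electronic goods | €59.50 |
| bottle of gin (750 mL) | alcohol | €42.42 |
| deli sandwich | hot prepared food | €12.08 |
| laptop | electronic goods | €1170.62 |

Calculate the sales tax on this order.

€91.86

Hard cider (6-pack) €11.73: alcohol → 11.75% → €1.38
Salad bar box €11.31: hot prepared food → 7% → €0.79
Jigsaw puzzle (1000 pc) €13.92: toys and games → 9.5% → €1.32
Pizza slice €5.69: hot prepared food → 7% → €0.40
USB-C hub €59.50: electronic goods → 5.25% → €3.12
Bottle of gin (750 mL) €42.42: alcohol → 11.75% → €4.98
Deli sandwich €12.08: hot prepared food → 7% → €0.85
Laptop €1170.62: electronic goods → 5.25% + 1.5% surcharge = 6.75% → €79.02
Total tax = €1.38 + €0.79 + €1.32 + €0.40 + €3.12 + €4.98 + €0.85 + €79.02 = €91.86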